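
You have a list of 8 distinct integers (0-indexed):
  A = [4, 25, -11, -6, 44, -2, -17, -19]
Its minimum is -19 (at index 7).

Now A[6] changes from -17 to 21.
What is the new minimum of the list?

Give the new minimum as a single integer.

Old min = -19 (at index 7)
Change: A[6] -17 -> 21
Changed element was NOT the old min.
  New min = min(old_min, new_val) = min(-19, 21) = -19

Answer: -19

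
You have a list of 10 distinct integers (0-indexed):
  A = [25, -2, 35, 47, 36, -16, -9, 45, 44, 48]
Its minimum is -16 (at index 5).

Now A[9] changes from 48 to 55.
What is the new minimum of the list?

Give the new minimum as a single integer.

Answer: -16

Derivation:
Old min = -16 (at index 5)
Change: A[9] 48 -> 55
Changed element was NOT the old min.
  New min = min(old_min, new_val) = min(-16, 55) = -16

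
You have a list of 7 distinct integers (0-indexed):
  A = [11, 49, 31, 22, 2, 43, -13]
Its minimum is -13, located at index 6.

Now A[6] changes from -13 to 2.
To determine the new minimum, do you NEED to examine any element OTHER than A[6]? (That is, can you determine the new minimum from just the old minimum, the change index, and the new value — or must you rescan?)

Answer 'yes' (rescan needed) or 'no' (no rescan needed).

Answer: yes

Derivation:
Old min = -13 at index 6
Change at index 6: -13 -> 2
Index 6 WAS the min and new value 2 > old min -13. Must rescan other elements to find the new min.
Needs rescan: yes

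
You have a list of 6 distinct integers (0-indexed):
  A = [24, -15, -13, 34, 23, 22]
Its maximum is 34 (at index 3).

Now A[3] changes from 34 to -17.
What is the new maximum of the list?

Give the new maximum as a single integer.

Old max = 34 (at index 3)
Change: A[3] 34 -> -17
Changed element WAS the max -> may need rescan.
  Max of remaining elements: 24
  New max = max(-17, 24) = 24

Answer: 24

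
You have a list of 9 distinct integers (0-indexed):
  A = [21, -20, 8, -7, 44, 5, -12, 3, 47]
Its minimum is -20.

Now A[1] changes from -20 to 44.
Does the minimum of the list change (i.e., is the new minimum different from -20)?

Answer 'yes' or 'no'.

Answer: yes

Derivation:
Old min = -20
Change: A[1] -20 -> 44
Changed element was the min; new min must be rechecked.
New min = -12; changed? yes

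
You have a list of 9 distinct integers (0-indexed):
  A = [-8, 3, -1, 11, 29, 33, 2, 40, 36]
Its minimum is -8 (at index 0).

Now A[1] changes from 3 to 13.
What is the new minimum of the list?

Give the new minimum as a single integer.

Answer: -8

Derivation:
Old min = -8 (at index 0)
Change: A[1] 3 -> 13
Changed element was NOT the old min.
  New min = min(old_min, new_val) = min(-8, 13) = -8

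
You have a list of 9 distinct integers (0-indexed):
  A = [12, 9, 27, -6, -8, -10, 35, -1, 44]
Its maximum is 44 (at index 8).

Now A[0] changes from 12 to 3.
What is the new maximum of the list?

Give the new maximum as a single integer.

Old max = 44 (at index 8)
Change: A[0] 12 -> 3
Changed element was NOT the old max.
  New max = max(old_max, new_val) = max(44, 3) = 44

Answer: 44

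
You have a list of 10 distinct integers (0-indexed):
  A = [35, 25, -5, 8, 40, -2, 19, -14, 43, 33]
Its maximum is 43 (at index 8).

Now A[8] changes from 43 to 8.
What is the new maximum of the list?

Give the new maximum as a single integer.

Old max = 43 (at index 8)
Change: A[8] 43 -> 8
Changed element WAS the max -> may need rescan.
  Max of remaining elements: 40
  New max = max(8, 40) = 40

Answer: 40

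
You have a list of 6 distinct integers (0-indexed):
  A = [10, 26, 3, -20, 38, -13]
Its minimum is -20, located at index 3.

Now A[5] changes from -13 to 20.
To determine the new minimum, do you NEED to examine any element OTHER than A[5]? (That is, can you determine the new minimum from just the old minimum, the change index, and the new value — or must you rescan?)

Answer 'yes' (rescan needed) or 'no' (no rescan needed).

Answer: no

Derivation:
Old min = -20 at index 3
Change at index 5: -13 -> 20
Index 5 was NOT the min. New min = min(-20, 20). No rescan of other elements needed.
Needs rescan: no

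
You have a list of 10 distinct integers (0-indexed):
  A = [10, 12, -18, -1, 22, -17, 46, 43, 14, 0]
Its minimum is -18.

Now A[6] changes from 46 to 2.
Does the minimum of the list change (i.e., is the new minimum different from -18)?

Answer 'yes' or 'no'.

Old min = -18
Change: A[6] 46 -> 2
Changed element was NOT the min; min changes only if 2 < -18.
New min = -18; changed? no

Answer: no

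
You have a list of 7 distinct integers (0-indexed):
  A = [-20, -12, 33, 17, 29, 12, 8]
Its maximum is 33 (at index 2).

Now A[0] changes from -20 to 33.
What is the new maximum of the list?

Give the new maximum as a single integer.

Answer: 33

Derivation:
Old max = 33 (at index 2)
Change: A[0] -20 -> 33
Changed element was NOT the old max.
  New max = max(old_max, new_val) = max(33, 33) = 33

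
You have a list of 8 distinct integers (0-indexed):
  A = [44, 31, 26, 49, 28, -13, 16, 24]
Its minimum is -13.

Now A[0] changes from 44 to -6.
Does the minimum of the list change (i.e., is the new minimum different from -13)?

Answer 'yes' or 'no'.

Old min = -13
Change: A[0] 44 -> -6
Changed element was NOT the min; min changes only if -6 < -13.
New min = -13; changed? no

Answer: no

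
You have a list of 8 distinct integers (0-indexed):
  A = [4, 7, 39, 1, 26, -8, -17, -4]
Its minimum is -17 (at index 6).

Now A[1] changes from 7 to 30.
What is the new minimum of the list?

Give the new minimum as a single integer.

Answer: -17

Derivation:
Old min = -17 (at index 6)
Change: A[1] 7 -> 30
Changed element was NOT the old min.
  New min = min(old_min, new_val) = min(-17, 30) = -17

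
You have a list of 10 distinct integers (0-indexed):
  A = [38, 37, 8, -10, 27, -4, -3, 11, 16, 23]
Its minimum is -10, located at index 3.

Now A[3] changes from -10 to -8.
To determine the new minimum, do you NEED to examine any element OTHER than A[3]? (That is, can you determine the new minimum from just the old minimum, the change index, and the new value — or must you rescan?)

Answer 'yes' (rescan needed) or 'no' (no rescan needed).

Old min = -10 at index 3
Change at index 3: -10 -> -8
Index 3 WAS the min and new value -8 > old min -10. Must rescan other elements to find the new min.
Needs rescan: yes

Answer: yes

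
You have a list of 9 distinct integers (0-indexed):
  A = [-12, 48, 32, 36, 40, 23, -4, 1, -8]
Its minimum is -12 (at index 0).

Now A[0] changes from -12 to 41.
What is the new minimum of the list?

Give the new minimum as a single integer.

Answer: -8

Derivation:
Old min = -12 (at index 0)
Change: A[0] -12 -> 41
Changed element WAS the min. Need to check: is 41 still <= all others?
  Min of remaining elements: -8
  New min = min(41, -8) = -8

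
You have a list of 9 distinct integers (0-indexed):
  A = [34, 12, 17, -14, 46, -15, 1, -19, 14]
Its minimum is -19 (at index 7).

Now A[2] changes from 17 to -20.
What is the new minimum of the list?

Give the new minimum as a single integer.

Answer: -20

Derivation:
Old min = -19 (at index 7)
Change: A[2] 17 -> -20
Changed element was NOT the old min.
  New min = min(old_min, new_val) = min(-19, -20) = -20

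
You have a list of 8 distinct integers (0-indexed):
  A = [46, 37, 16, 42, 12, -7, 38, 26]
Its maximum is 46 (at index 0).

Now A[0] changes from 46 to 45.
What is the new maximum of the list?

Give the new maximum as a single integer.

Old max = 46 (at index 0)
Change: A[0] 46 -> 45
Changed element WAS the max -> may need rescan.
  Max of remaining elements: 42
  New max = max(45, 42) = 45

Answer: 45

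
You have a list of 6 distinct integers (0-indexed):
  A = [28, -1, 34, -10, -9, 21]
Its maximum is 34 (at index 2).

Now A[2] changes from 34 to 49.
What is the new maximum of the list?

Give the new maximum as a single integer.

Old max = 34 (at index 2)
Change: A[2] 34 -> 49
Changed element WAS the max -> may need rescan.
  Max of remaining elements: 28
  New max = max(49, 28) = 49

Answer: 49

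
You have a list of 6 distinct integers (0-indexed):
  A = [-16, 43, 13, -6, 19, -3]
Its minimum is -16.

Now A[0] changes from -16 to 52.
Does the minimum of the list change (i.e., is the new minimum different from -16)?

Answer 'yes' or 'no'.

Answer: yes

Derivation:
Old min = -16
Change: A[0] -16 -> 52
Changed element was the min; new min must be rechecked.
New min = -6; changed? yes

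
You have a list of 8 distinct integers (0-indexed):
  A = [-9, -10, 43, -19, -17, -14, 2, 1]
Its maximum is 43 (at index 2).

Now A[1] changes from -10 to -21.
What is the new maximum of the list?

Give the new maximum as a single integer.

Old max = 43 (at index 2)
Change: A[1] -10 -> -21
Changed element was NOT the old max.
  New max = max(old_max, new_val) = max(43, -21) = 43

Answer: 43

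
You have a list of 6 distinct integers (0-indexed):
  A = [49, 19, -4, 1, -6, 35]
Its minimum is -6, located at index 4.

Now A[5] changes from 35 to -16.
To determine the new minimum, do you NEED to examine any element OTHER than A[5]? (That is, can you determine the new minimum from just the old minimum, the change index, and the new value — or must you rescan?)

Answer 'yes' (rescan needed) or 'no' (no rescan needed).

Old min = -6 at index 4
Change at index 5: 35 -> -16
Index 5 was NOT the min. New min = min(-6, -16). No rescan of other elements needed.
Needs rescan: no

Answer: no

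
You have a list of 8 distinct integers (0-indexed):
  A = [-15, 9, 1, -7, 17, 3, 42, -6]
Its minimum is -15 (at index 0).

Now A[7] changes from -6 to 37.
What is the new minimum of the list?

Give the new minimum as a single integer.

Old min = -15 (at index 0)
Change: A[7] -6 -> 37
Changed element was NOT the old min.
  New min = min(old_min, new_val) = min(-15, 37) = -15

Answer: -15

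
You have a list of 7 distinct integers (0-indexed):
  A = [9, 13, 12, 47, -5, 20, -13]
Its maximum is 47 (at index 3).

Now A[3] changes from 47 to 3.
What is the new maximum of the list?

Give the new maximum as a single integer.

Old max = 47 (at index 3)
Change: A[3] 47 -> 3
Changed element WAS the max -> may need rescan.
  Max of remaining elements: 20
  New max = max(3, 20) = 20

Answer: 20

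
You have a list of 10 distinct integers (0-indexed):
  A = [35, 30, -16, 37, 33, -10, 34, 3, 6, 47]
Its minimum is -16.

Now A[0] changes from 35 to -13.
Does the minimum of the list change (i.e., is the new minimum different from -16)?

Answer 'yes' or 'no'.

Old min = -16
Change: A[0] 35 -> -13
Changed element was NOT the min; min changes only if -13 < -16.
New min = -16; changed? no

Answer: no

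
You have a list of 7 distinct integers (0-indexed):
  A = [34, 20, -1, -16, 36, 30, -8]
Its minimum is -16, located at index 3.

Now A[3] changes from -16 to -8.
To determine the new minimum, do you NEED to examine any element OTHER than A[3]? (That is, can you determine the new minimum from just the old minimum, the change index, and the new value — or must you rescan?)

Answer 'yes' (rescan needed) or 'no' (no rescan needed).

Old min = -16 at index 3
Change at index 3: -16 -> -8
Index 3 WAS the min and new value -8 > old min -16. Must rescan other elements to find the new min.
Needs rescan: yes

Answer: yes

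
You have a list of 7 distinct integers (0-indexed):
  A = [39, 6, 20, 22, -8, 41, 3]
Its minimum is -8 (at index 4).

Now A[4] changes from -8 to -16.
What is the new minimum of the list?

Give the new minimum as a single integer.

Old min = -8 (at index 4)
Change: A[4] -8 -> -16
Changed element WAS the min. Need to check: is -16 still <= all others?
  Min of remaining elements: 3
  New min = min(-16, 3) = -16

Answer: -16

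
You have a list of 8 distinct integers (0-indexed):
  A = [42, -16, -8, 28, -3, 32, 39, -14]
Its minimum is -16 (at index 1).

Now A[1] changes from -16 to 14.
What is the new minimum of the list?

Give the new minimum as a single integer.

Answer: -14

Derivation:
Old min = -16 (at index 1)
Change: A[1] -16 -> 14
Changed element WAS the min. Need to check: is 14 still <= all others?
  Min of remaining elements: -14
  New min = min(14, -14) = -14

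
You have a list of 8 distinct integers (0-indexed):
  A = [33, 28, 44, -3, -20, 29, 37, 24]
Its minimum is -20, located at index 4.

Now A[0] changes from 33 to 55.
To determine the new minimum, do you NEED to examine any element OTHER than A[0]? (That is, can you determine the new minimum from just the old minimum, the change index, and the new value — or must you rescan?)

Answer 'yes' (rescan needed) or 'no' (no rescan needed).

Old min = -20 at index 4
Change at index 0: 33 -> 55
Index 0 was NOT the min. New min = min(-20, 55). No rescan of other elements needed.
Needs rescan: no

Answer: no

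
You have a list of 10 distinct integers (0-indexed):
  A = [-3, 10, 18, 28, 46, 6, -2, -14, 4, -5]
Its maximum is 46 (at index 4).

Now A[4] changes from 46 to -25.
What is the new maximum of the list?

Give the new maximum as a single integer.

Answer: 28

Derivation:
Old max = 46 (at index 4)
Change: A[4] 46 -> -25
Changed element WAS the max -> may need rescan.
  Max of remaining elements: 28
  New max = max(-25, 28) = 28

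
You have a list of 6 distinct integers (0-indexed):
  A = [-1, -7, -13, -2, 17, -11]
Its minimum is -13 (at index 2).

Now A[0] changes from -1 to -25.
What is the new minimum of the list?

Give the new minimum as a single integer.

Old min = -13 (at index 2)
Change: A[0] -1 -> -25
Changed element was NOT the old min.
  New min = min(old_min, new_val) = min(-13, -25) = -25

Answer: -25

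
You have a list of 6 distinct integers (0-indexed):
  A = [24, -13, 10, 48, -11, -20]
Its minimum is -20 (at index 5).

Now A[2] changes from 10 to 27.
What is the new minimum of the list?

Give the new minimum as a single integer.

Old min = -20 (at index 5)
Change: A[2] 10 -> 27
Changed element was NOT the old min.
  New min = min(old_min, new_val) = min(-20, 27) = -20

Answer: -20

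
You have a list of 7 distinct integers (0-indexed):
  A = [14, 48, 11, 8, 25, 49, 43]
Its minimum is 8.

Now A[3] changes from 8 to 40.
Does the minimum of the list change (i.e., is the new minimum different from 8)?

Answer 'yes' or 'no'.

Old min = 8
Change: A[3] 8 -> 40
Changed element was the min; new min must be rechecked.
New min = 11; changed? yes

Answer: yes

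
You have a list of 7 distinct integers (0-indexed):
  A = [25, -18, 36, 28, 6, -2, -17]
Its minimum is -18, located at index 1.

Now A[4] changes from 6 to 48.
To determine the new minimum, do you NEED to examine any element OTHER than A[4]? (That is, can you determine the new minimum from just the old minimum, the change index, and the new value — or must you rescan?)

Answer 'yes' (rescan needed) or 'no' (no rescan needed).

Old min = -18 at index 1
Change at index 4: 6 -> 48
Index 4 was NOT the min. New min = min(-18, 48). No rescan of other elements needed.
Needs rescan: no

Answer: no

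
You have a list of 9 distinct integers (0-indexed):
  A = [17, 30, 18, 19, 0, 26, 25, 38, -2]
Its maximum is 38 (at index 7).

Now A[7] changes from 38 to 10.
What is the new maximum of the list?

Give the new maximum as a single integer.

Answer: 30

Derivation:
Old max = 38 (at index 7)
Change: A[7] 38 -> 10
Changed element WAS the max -> may need rescan.
  Max of remaining elements: 30
  New max = max(10, 30) = 30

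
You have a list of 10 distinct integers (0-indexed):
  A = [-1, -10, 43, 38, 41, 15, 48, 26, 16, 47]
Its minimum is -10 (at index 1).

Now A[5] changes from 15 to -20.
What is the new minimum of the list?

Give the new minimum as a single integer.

Old min = -10 (at index 1)
Change: A[5] 15 -> -20
Changed element was NOT the old min.
  New min = min(old_min, new_val) = min(-10, -20) = -20

Answer: -20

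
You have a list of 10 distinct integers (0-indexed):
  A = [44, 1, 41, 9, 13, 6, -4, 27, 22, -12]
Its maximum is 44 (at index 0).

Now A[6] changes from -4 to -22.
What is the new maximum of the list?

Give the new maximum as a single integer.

Answer: 44

Derivation:
Old max = 44 (at index 0)
Change: A[6] -4 -> -22
Changed element was NOT the old max.
  New max = max(old_max, new_val) = max(44, -22) = 44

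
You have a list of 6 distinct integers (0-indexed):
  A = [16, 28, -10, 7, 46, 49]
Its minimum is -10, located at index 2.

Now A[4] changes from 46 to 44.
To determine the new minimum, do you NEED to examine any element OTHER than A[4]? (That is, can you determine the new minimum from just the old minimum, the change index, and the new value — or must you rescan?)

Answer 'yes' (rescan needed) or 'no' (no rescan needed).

Old min = -10 at index 2
Change at index 4: 46 -> 44
Index 4 was NOT the min. New min = min(-10, 44). No rescan of other elements needed.
Needs rescan: no

Answer: no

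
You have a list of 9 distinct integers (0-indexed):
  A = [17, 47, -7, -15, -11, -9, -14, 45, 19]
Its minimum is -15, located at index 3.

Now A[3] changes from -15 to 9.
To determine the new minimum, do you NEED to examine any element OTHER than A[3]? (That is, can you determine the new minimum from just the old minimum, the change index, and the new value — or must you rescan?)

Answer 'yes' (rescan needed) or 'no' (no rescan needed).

Old min = -15 at index 3
Change at index 3: -15 -> 9
Index 3 WAS the min and new value 9 > old min -15. Must rescan other elements to find the new min.
Needs rescan: yes

Answer: yes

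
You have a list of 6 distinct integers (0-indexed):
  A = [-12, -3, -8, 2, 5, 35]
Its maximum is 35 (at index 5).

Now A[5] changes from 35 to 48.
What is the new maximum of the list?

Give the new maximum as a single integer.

Answer: 48

Derivation:
Old max = 35 (at index 5)
Change: A[5] 35 -> 48
Changed element WAS the max -> may need rescan.
  Max of remaining elements: 5
  New max = max(48, 5) = 48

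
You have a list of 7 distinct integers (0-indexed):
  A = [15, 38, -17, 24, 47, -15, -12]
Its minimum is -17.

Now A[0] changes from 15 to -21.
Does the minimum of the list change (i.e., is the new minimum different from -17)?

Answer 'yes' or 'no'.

Old min = -17
Change: A[0] 15 -> -21
Changed element was NOT the min; min changes only if -21 < -17.
New min = -21; changed? yes

Answer: yes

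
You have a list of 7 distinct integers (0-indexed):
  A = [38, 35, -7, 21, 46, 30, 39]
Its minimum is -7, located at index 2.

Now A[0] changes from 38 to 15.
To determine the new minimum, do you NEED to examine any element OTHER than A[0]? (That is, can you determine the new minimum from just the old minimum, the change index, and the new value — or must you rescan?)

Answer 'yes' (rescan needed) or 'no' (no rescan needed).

Answer: no

Derivation:
Old min = -7 at index 2
Change at index 0: 38 -> 15
Index 0 was NOT the min. New min = min(-7, 15). No rescan of other elements needed.
Needs rescan: no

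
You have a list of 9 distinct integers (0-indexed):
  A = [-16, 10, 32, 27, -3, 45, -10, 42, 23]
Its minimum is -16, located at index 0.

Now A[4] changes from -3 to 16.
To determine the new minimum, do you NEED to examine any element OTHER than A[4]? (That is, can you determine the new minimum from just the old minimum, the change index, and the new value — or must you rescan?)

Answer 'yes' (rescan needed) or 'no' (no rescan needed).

Answer: no

Derivation:
Old min = -16 at index 0
Change at index 4: -3 -> 16
Index 4 was NOT the min. New min = min(-16, 16). No rescan of other elements needed.
Needs rescan: no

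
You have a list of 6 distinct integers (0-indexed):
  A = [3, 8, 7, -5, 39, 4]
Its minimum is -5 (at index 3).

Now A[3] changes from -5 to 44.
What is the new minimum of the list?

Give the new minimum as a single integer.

Old min = -5 (at index 3)
Change: A[3] -5 -> 44
Changed element WAS the min. Need to check: is 44 still <= all others?
  Min of remaining elements: 3
  New min = min(44, 3) = 3

Answer: 3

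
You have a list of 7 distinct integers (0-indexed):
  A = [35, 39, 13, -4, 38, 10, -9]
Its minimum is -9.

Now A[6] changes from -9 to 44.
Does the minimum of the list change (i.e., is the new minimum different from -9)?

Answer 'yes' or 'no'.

Answer: yes

Derivation:
Old min = -9
Change: A[6] -9 -> 44
Changed element was the min; new min must be rechecked.
New min = -4; changed? yes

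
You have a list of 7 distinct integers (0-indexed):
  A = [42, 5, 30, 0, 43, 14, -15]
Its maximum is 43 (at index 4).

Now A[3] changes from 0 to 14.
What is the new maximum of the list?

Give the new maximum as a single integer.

Answer: 43

Derivation:
Old max = 43 (at index 4)
Change: A[3] 0 -> 14
Changed element was NOT the old max.
  New max = max(old_max, new_val) = max(43, 14) = 43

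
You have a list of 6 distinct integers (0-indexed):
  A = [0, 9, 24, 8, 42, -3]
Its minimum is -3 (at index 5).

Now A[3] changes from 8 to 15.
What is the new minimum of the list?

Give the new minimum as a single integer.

Answer: -3

Derivation:
Old min = -3 (at index 5)
Change: A[3] 8 -> 15
Changed element was NOT the old min.
  New min = min(old_min, new_val) = min(-3, 15) = -3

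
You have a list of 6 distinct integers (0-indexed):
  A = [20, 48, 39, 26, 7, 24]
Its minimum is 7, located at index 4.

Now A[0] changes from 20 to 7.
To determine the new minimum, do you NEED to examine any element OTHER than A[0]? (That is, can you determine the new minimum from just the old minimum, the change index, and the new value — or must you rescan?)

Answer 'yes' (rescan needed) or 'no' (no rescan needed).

Answer: no

Derivation:
Old min = 7 at index 4
Change at index 0: 20 -> 7
Index 0 was NOT the min. New min = min(7, 7). No rescan of other elements needed.
Needs rescan: no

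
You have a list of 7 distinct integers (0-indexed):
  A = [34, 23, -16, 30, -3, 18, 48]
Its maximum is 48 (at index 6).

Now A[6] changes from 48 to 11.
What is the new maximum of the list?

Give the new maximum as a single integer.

Answer: 34

Derivation:
Old max = 48 (at index 6)
Change: A[6] 48 -> 11
Changed element WAS the max -> may need rescan.
  Max of remaining elements: 34
  New max = max(11, 34) = 34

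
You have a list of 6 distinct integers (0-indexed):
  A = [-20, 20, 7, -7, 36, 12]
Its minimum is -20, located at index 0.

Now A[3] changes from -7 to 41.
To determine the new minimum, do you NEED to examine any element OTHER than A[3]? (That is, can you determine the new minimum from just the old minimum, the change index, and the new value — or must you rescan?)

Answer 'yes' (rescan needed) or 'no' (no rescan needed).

Answer: no

Derivation:
Old min = -20 at index 0
Change at index 3: -7 -> 41
Index 3 was NOT the min. New min = min(-20, 41). No rescan of other elements needed.
Needs rescan: no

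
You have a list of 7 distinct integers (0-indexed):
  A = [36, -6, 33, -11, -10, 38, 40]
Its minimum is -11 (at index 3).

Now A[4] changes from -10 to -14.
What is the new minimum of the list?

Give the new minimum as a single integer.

Old min = -11 (at index 3)
Change: A[4] -10 -> -14
Changed element was NOT the old min.
  New min = min(old_min, new_val) = min(-11, -14) = -14

Answer: -14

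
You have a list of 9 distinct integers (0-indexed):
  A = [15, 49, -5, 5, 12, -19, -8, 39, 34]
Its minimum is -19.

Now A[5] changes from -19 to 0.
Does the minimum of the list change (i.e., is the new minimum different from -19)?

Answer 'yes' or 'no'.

Old min = -19
Change: A[5] -19 -> 0
Changed element was the min; new min must be rechecked.
New min = -8; changed? yes

Answer: yes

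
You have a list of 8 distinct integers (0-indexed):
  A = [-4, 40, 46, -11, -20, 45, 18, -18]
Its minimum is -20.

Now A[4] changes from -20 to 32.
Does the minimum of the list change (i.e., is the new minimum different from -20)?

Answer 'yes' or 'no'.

Answer: yes

Derivation:
Old min = -20
Change: A[4] -20 -> 32
Changed element was the min; new min must be rechecked.
New min = -18; changed? yes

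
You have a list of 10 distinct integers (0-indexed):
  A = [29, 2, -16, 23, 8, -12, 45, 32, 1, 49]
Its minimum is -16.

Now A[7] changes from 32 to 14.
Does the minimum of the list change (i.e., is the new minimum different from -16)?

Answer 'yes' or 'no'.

Answer: no

Derivation:
Old min = -16
Change: A[7] 32 -> 14
Changed element was NOT the min; min changes only if 14 < -16.
New min = -16; changed? no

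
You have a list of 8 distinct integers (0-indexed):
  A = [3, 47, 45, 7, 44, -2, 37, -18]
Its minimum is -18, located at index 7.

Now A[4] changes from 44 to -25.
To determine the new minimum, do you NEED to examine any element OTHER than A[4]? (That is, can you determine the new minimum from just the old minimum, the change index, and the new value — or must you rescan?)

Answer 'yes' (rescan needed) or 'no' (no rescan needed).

Answer: no

Derivation:
Old min = -18 at index 7
Change at index 4: 44 -> -25
Index 4 was NOT the min. New min = min(-18, -25). No rescan of other elements needed.
Needs rescan: no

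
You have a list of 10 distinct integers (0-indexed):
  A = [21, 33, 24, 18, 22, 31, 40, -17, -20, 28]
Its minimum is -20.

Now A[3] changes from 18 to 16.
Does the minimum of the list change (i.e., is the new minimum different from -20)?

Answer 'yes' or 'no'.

Answer: no

Derivation:
Old min = -20
Change: A[3] 18 -> 16
Changed element was NOT the min; min changes only if 16 < -20.
New min = -20; changed? no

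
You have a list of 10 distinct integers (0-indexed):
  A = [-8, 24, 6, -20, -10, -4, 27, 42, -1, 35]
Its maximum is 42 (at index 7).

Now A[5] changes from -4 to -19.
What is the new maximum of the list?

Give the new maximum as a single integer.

Answer: 42

Derivation:
Old max = 42 (at index 7)
Change: A[5] -4 -> -19
Changed element was NOT the old max.
  New max = max(old_max, new_val) = max(42, -19) = 42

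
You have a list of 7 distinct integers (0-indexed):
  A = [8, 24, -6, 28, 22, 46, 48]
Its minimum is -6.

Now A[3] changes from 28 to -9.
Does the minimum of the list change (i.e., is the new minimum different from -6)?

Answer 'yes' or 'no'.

Old min = -6
Change: A[3] 28 -> -9
Changed element was NOT the min; min changes only if -9 < -6.
New min = -9; changed? yes

Answer: yes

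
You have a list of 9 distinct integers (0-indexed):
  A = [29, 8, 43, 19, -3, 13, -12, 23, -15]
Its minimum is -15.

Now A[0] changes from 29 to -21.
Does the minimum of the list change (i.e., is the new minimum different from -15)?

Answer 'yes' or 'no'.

Answer: yes

Derivation:
Old min = -15
Change: A[0] 29 -> -21
Changed element was NOT the min; min changes only if -21 < -15.
New min = -21; changed? yes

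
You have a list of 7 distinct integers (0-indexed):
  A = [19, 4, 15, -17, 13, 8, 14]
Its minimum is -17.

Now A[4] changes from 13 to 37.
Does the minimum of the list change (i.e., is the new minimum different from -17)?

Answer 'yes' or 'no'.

Answer: no

Derivation:
Old min = -17
Change: A[4] 13 -> 37
Changed element was NOT the min; min changes only if 37 < -17.
New min = -17; changed? no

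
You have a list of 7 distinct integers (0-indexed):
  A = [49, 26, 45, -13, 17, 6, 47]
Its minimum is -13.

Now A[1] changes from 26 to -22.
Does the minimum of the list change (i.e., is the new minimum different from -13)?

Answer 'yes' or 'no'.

Old min = -13
Change: A[1] 26 -> -22
Changed element was NOT the min; min changes only if -22 < -13.
New min = -22; changed? yes

Answer: yes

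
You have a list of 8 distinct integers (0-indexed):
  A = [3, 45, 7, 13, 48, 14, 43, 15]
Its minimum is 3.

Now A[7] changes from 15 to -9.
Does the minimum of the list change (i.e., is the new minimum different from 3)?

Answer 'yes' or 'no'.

Answer: yes

Derivation:
Old min = 3
Change: A[7] 15 -> -9
Changed element was NOT the min; min changes only if -9 < 3.
New min = -9; changed? yes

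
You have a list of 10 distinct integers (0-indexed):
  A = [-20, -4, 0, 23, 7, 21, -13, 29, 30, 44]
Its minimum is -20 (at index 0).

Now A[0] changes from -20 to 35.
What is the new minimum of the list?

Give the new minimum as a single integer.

Old min = -20 (at index 0)
Change: A[0] -20 -> 35
Changed element WAS the min. Need to check: is 35 still <= all others?
  Min of remaining elements: -13
  New min = min(35, -13) = -13

Answer: -13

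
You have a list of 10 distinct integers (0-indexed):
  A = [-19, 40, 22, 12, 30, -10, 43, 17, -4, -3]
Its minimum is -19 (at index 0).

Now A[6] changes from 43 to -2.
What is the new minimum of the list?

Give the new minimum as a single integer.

Old min = -19 (at index 0)
Change: A[6] 43 -> -2
Changed element was NOT the old min.
  New min = min(old_min, new_val) = min(-19, -2) = -19

Answer: -19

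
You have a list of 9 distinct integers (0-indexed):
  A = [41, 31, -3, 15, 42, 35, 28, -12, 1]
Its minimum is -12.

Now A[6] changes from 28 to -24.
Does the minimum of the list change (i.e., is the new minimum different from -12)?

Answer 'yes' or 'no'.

Answer: yes

Derivation:
Old min = -12
Change: A[6] 28 -> -24
Changed element was NOT the min; min changes only if -24 < -12.
New min = -24; changed? yes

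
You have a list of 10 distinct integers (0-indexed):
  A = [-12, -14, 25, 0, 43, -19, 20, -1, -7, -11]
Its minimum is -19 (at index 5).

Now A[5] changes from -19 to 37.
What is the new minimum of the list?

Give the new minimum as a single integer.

Answer: -14

Derivation:
Old min = -19 (at index 5)
Change: A[5] -19 -> 37
Changed element WAS the min. Need to check: is 37 still <= all others?
  Min of remaining elements: -14
  New min = min(37, -14) = -14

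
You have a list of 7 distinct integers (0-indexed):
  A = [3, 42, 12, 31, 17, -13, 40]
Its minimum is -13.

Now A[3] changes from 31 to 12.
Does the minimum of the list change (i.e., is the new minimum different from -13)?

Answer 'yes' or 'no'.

Old min = -13
Change: A[3] 31 -> 12
Changed element was NOT the min; min changes only if 12 < -13.
New min = -13; changed? no

Answer: no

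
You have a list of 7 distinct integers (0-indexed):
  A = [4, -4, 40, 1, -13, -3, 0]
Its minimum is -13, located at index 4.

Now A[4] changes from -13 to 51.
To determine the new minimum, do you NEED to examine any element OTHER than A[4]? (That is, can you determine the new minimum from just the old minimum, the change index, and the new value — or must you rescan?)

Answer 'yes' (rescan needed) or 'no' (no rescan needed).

Answer: yes

Derivation:
Old min = -13 at index 4
Change at index 4: -13 -> 51
Index 4 WAS the min and new value 51 > old min -13. Must rescan other elements to find the new min.
Needs rescan: yes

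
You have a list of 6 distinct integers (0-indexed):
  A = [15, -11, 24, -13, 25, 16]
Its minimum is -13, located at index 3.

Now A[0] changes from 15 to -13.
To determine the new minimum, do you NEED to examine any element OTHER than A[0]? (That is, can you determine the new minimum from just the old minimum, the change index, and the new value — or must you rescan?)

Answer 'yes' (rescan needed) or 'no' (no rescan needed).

Old min = -13 at index 3
Change at index 0: 15 -> -13
Index 0 was NOT the min. New min = min(-13, -13). No rescan of other elements needed.
Needs rescan: no

Answer: no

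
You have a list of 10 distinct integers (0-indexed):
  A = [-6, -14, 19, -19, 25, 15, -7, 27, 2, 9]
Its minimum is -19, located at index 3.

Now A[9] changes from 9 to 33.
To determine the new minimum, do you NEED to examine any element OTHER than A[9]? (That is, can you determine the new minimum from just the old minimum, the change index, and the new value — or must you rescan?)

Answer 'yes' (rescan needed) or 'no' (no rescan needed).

Old min = -19 at index 3
Change at index 9: 9 -> 33
Index 9 was NOT the min. New min = min(-19, 33). No rescan of other elements needed.
Needs rescan: no

Answer: no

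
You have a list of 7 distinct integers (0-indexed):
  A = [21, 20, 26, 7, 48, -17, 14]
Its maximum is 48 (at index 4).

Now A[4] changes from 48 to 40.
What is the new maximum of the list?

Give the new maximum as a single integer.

Answer: 40

Derivation:
Old max = 48 (at index 4)
Change: A[4] 48 -> 40
Changed element WAS the max -> may need rescan.
  Max of remaining elements: 26
  New max = max(40, 26) = 40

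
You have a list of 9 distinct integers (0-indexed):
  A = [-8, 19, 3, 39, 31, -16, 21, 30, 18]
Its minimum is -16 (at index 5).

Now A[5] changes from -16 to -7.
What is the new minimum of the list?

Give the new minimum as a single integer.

Old min = -16 (at index 5)
Change: A[5] -16 -> -7
Changed element WAS the min. Need to check: is -7 still <= all others?
  Min of remaining elements: -8
  New min = min(-7, -8) = -8

Answer: -8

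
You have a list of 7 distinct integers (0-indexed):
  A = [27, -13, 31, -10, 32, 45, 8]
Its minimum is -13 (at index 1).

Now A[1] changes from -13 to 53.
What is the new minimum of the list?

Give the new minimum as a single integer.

Old min = -13 (at index 1)
Change: A[1] -13 -> 53
Changed element WAS the min. Need to check: is 53 still <= all others?
  Min of remaining elements: -10
  New min = min(53, -10) = -10

Answer: -10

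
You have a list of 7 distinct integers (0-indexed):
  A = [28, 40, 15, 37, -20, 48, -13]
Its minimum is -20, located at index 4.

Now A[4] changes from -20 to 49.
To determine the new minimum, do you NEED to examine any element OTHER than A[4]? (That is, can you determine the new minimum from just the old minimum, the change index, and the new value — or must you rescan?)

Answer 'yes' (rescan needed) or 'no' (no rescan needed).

Old min = -20 at index 4
Change at index 4: -20 -> 49
Index 4 WAS the min and new value 49 > old min -20. Must rescan other elements to find the new min.
Needs rescan: yes

Answer: yes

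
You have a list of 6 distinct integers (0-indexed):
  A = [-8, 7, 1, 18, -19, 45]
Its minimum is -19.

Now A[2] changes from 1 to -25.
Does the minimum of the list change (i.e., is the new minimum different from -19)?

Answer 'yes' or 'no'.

Old min = -19
Change: A[2] 1 -> -25
Changed element was NOT the min; min changes only if -25 < -19.
New min = -25; changed? yes

Answer: yes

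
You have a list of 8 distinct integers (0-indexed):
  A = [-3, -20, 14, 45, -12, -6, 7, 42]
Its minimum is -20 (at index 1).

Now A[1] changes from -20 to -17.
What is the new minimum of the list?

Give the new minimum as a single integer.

Answer: -17

Derivation:
Old min = -20 (at index 1)
Change: A[1] -20 -> -17
Changed element WAS the min. Need to check: is -17 still <= all others?
  Min of remaining elements: -12
  New min = min(-17, -12) = -17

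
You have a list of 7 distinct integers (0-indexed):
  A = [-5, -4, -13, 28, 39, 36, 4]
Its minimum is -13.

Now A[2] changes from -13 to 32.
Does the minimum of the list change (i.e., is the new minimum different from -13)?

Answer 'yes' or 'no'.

Old min = -13
Change: A[2] -13 -> 32
Changed element was the min; new min must be rechecked.
New min = -5; changed? yes

Answer: yes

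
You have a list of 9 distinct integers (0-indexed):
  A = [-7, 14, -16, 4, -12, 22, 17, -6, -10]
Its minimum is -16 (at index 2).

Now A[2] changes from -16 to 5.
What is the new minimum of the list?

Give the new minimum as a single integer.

Answer: -12

Derivation:
Old min = -16 (at index 2)
Change: A[2] -16 -> 5
Changed element WAS the min. Need to check: is 5 still <= all others?
  Min of remaining elements: -12
  New min = min(5, -12) = -12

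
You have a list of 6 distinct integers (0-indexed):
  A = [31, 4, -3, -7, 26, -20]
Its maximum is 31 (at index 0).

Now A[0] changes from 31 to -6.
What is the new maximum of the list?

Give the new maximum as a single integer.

Old max = 31 (at index 0)
Change: A[0] 31 -> -6
Changed element WAS the max -> may need rescan.
  Max of remaining elements: 26
  New max = max(-6, 26) = 26

Answer: 26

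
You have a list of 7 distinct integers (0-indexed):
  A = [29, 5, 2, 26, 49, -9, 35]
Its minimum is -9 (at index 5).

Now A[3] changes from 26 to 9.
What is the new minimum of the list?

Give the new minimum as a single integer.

Old min = -9 (at index 5)
Change: A[3] 26 -> 9
Changed element was NOT the old min.
  New min = min(old_min, new_val) = min(-9, 9) = -9

Answer: -9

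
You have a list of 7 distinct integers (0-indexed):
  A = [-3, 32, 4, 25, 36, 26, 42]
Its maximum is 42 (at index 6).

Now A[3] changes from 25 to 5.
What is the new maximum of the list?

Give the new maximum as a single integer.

Old max = 42 (at index 6)
Change: A[3] 25 -> 5
Changed element was NOT the old max.
  New max = max(old_max, new_val) = max(42, 5) = 42

Answer: 42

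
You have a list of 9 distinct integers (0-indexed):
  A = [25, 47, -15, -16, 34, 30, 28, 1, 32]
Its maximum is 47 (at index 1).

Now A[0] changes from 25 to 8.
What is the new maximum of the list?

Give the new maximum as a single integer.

Old max = 47 (at index 1)
Change: A[0] 25 -> 8
Changed element was NOT the old max.
  New max = max(old_max, new_val) = max(47, 8) = 47

Answer: 47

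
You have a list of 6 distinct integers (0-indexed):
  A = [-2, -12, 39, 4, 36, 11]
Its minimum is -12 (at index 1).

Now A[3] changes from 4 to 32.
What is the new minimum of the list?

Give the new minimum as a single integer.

Old min = -12 (at index 1)
Change: A[3] 4 -> 32
Changed element was NOT the old min.
  New min = min(old_min, new_val) = min(-12, 32) = -12

Answer: -12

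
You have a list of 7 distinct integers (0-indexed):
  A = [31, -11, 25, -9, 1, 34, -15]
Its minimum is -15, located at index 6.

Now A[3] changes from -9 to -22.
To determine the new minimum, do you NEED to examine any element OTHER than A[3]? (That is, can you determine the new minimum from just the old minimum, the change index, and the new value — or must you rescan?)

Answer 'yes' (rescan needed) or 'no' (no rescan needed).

Answer: no

Derivation:
Old min = -15 at index 6
Change at index 3: -9 -> -22
Index 3 was NOT the min. New min = min(-15, -22). No rescan of other elements needed.
Needs rescan: no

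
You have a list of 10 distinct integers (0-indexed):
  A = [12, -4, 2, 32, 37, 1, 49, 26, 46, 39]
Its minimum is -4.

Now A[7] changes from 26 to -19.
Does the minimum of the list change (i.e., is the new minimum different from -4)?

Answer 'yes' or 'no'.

Old min = -4
Change: A[7] 26 -> -19
Changed element was NOT the min; min changes only if -19 < -4.
New min = -19; changed? yes

Answer: yes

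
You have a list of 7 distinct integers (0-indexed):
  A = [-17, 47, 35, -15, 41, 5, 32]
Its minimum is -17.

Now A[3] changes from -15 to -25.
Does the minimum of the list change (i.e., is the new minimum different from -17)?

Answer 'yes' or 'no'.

Old min = -17
Change: A[3] -15 -> -25
Changed element was NOT the min; min changes only if -25 < -17.
New min = -25; changed? yes

Answer: yes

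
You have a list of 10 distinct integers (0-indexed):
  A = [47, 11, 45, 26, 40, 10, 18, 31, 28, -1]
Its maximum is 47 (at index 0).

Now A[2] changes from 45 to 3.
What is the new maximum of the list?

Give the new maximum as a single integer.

Answer: 47

Derivation:
Old max = 47 (at index 0)
Change: A[2] 45 -> 3
Changed element was NOT the old max.
  New max = max(old_max, new_val) = max(47, 3) = 47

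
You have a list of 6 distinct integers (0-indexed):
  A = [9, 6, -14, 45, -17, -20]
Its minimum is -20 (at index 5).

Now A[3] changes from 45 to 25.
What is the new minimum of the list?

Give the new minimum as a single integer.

Old min = -20 (at index 5)
Change: A[3] 45 -> 25
Changed element was NOT the old min.
  New min = min(old_min, new_val) = min(-20, 25) = -20

Answer: -20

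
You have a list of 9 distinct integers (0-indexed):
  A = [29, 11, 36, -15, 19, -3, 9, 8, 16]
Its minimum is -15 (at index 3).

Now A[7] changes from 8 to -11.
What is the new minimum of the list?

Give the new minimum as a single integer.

Old min = -15 (at index 3)
Change: A[7] 8 -> -11
Changed element was NOT the old min.
  New min = min(old_min, new_val) = min(-15, -11) = -15

Answer: -15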